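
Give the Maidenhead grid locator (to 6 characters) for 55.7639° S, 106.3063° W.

Shift to the Maidenhead origin (180°W, 90°S): lon 73.6937, lat 34.2361.
Field: lon ⌊73.6937/20⌋ = 3 → D; lat ⌊34.2361/10⌋ = 3 → D.
Square: lon ⌊13.6937/2⌋ = 6; lat ⌊4.2361/1⌋ = 4.
Subsquare: lon ⌊1.6937/0.0833333⌋ = 20 → u; lat ⌊0.2361/0.0416667⌋ = 5 → f.

DD64uf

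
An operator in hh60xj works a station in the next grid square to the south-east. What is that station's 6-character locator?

Longitude subsquare x = 23; +1 → 24, wraps to 0 = a, carry into square.
Longitude square 6; +1 → 7.
Latitude subsquare j = 9; −1 → 8 = i.

HH70ai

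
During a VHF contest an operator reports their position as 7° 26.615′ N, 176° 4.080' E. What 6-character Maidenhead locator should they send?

RJ87ak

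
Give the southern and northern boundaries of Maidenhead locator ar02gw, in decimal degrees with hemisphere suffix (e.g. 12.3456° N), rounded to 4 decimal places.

Field A=0, R=17: +0·20° lon, +17·10° lat → SW at lon -180°, lat 80°.
Square 0, 2: +0·2° lon, +2·1° lat → SW at lon -180°, lat 82°.
Subsquare g=6, w=22: +6·0.0833333° lon, +22·0.0416667° lat → SW at lon -179.5°, lat 82.9167°.
Cell spans 0.0833333° lon × 0.0416667° lat.
south 82.9167° N, north 82.9583° N.

82.9167° N, 82.9583° N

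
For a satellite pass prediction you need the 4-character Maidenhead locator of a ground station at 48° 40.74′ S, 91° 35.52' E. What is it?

NE51

Offset from 180°W / 90°S: lon 271.59°, lat 41.32°.
Field: lon ⌊271.59/20⌋ = 13 → N; lat ⌊41.32/10⌋ = 4 → E.
Square: lon ⌊11.59/2⌋ = 5; lat ⌊1.32/1⌋ = 1.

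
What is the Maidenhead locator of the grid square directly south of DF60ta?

Latitude subsquare a = 0; −1 → -1, wraps to 23 = x, carry into square.
Latitude square 0; −1 → -1, wraps to 9, carry into field.
Latitude field F = 5; −1 → 4 = E.
The longitude characters are unchanged.

DE69tx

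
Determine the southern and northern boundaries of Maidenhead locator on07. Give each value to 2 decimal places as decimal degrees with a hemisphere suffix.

47.00° N, 48.00° N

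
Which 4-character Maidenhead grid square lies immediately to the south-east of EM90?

Longitude square 9; +1 → 10, wraps to 0, carry into field.
Longitude field E = 4; +1 → 5 = F.
Latitude square 0; −1 → -1, wraps to 9, carry into field.
Latitude field M = 12; −1 → 11 = L.

FL09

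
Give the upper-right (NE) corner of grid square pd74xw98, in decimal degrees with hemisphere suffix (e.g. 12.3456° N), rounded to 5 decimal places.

Field P=15, D=3: +15·20° lon, +3·10° lat → SW at lon 120°, lat -60°.
Square 7, 4: +7·2° lon, +4·1° lat → SW at lon 134°, lat -56°.
Subsquare x=23, w=22: +23·0.0833333° lon, +22·0.0416667° lat → SW at lon 135.917°, lat -55.0833°.
Extended square 9, 8: +9·0.00833333° lon, +8·0.00416667° lat → SW at lon 135.992°, lat -55.05°.
Cell spans 0.00833333° lon × 0.00416667° lat. NE corner is SW corner plus one full cell.
latitude 55.04583° S, longitude 136.00000° E.

55.04583° S, 136.00000° E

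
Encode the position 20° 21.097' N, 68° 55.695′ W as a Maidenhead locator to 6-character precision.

Add 180° to longitude and 90° to latitude: 111.0717, 110.3516.
Field: lon ⌊111.0717/20⌋ = 5 → F; lat ⌊110.3516/10⌋ = 11 → L.
Square: lon ⌊11.0717/2⌋ = 5; lat ⌊0.3516/1⌋ = 0.
Subsquare: lon ⌊1.0717/0.0833333⌋ = 12 → m; lat ⌊0.3516/0.0416667⌋ = 8 → i.

FL50mi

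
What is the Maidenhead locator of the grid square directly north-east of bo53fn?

Longitude subsquare f = 5; +1 → 6 = g.
Latitude subsquare n = 13; +1 → 14 = o.

BO53go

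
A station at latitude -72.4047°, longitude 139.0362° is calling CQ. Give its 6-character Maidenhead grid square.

PB97mo

Add 180° to longitude and 90° to latitude: 319.0362, 17.5953.
Field: lon ⌊319.0362/20⌋ = 15 → P; lat ⌊17.5953/10⌋ = 1 → B.
Square: lon ⌊19.0362/2⌋ = 9; lat ⌊7.5953/1⌋ = 7.
Subsquare: lon ⌊1.0362/0.0833333⌋ = 12 → m; lat ⌊0.5953/0.0416667⌋ = 14 → o.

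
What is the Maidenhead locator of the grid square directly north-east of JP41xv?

JP51aw

Longitude subsquare x = 23; +1 → 24, wraps to 0 = a, carry into square.
Longitude square 4; +1 → 5.
Latitude subsquare v = 21; +1 → 22 = w.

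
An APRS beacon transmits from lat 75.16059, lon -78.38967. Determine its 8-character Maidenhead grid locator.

FQ05td38

Add 180° to longitude and 90° to latitude: 101.61033, 165.16059.
Field: lon ⌊101.61033/20⌋ = 5 → F; lat ⌊165.16059/10⌋ = 16 → Q.
Square: lon ⌊1.61033/2⌋ = 0; lat ⌊5.16059/1⌋ = 5.
Subsquare: lon ⌊1.61033/0.0833333⌋ = 19 → t; lat ⌊0.16059/0.0416667⌋ = 3 → d.
Extended square: lon ⌊0.02700/0.00833333⌋ = 3; lat ⌊0.03559/0.00416667⌋ = 8.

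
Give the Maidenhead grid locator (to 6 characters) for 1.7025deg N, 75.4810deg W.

FJ21gq

Shift to the Maidenhead origin (180°W, 90°S): lon 104.5190, lat 91.7025.
Field (20°×10°, letters A–R): lon ⌊104.5190/20⌋ = 5 → F; lat ⌊91.7025/10⌋ = 9 → J.
Square (2°×1°, digits 0–9): lon ⌊4.5190/2⌋ = 2; lat ⌊1.7025/1⌋ = 1.
Subsquare (5′×2.5′, letters a–x): lon ⌊0.5190/0.0833333⌋ = 6 → g; lat ⌊0.7025/0.0416667⌋ = 16 → q.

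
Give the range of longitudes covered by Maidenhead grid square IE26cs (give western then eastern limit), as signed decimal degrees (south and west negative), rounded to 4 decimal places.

Field I=8, E=4: +8·20° lon, +4·10° lat → SW at lon -20°, lat -50°.
Square 2, 6: +2·2° lon, +6·1° lat → SW at lon -16°, lat -44°.
Subsquare c=2, s=18: +2·0.0833333° lon, +18·0.0416667° lat → SW at lon -15.8333°, lat -43.25°.
Cell spans 0.0833333° lon × 0.0416667° lat.
west -15.8333, east -15.7500.

-15.8333, -15.7500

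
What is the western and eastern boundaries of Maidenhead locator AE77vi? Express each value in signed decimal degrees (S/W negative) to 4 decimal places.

Field A=0, E=4: +0·20° lon, +4·10° lat → SW at lon -180°, lat -50°.
Square 7, 7: +7·2° lon, +7·1° lat → SW at lon -166°, lat -43°.
Subsquare v=21, i=8: +21·0.0833333° lon, +8·0.0416667° lat → SW at lon -164.25°, lat -42.6667°.
Cell spans 0.0833333° lon × 0.0416667° lat.
west -164.2500, east -164.1667.

-164.2500, -164.1667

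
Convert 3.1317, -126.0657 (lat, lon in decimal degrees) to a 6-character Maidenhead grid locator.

Add 180° to longitude and 90° to latitude: 53.9343, 93.1317.
Field: lon ⌊53.9343/20⌋ = 2 → C; lat ⌊93.1317/10⌋ = 9 → J.
Square: lon ⌊13.9343/2⌋ = 6; lat ⌊3.1317/1⌋ = 3.
Subsquare: lon ⌊1.9343/0.0833333⌋ = 23 → x; lat ⌊0.1317/0.0416667⌋ = 3 → d.

CJ63xd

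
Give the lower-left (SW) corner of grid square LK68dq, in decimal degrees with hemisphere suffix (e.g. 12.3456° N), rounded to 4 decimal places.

18.6667° N, 52.2500° E

Field L=11, K=10: +11·20° lon, +10·10° lat → SW at lon 40°, lat 10°.
Square 6, 8: +6·2° lon, +8·1° lat → SW at lon 52°, lat 18°.
Subsquare d=3, q=16: +3·0.0833333° lon, +16·0.0416667° lat → SW at lon 52.25°, lat 18.6667°.
latitude 18.6667° N, longitude 52.2500° E.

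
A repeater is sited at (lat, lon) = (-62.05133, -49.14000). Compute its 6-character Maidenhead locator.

GC57kw

Offset from 180°W / 90°S: lon 130.8600°, lat 27.9487°.
Field: lon ⌊130.8600/20⌋ = 6 → G; lat ⌊27.9487/10⌋ = 2 → C.
Square: lon ⌊10.8600/2⌋ = 5; lat ⌊7.9487/1⌋ = 7.
Subsquare: lon ⌊0.8600/0.0833333⌋ = 10 → k; lat ⌊0.9487/0.0416667⌋ = 22 → w.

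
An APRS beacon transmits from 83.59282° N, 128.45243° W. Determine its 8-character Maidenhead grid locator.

CR53so52

Offset from 180°W / 90°S: lon 51.54757°, lat 173.59282°.
Field: lon ⌊51.54757/20⌋ = 2 → C; lat ⌊173.59282/10⌋ = 17 → R.
Square: lon ⌊11.54757/2⌋ = 5; lat ⌊3.59282/1⌋ = 3.
Subsquare: lon ⌊1.54757/0.0833333⌋ = 18 → s; lat ⌊0.59282/0.0416667⌋ = 14 → o.
Extended square: lon ⌊0.04757/0.00833333⌋ = 5; lat ⌊0.00949/0.00416667⌋ = 2.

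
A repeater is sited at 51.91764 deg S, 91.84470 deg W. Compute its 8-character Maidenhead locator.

ED48bb89

Shift to the Maidenhead origin (180°W, 90°S): lon 88.15530, lat 38.08236.
Field: 88.15530/20 → 4 → E, 38.08236/10 → 3 → D; chars ED.
Square: 8.15530/2 → 4, 8.08236/1 → 8; chars 48.
Subsquare: 0.15530/0.0833333 → 1 → b, 0.08236/0.0416667 → 1 → b; chars bb.
Extended square: 0.07197/0.00833333 → 8, 0.04069/0.00416667 → 9; chars 89.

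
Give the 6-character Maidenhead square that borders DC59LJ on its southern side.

DC59li

Latitude subsquare j = 9; −1 → 8 = i.
The longitude characters are unchanged.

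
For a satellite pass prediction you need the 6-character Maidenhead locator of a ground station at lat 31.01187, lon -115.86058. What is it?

Add 180° to longitude and 90° to latitude: 64.1394, 121.0119.
Field (20°×10°, letters A–R): 64.1394/20 → 3 → D, 121.0119/10 → 12 → M; chars DM.
Square (2°×1°, digits 0–9): 4.1394/2 → 2, 1.0119/1 → 1; chars 21.
Subsquare (5′×2.5′, letters a–x): 0.1394/0.0833333 → 1 → b, 0.0119/0.0416667 → 0 → a; chars ba.

DM21ba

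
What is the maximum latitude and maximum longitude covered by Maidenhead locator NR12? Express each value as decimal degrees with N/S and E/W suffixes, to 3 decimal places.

83.000° N, 84.000° E

Field N=13, R=17: +13·20° lon, +17·10° lat → SW at lon 80°, lat 80°.
Square 1, 2: +1·2° lon, +2·1° lat → SW at lon 82°, lat 82°.
Cell spans 2° lon × 1° lat. NE corner is SW corner plus one full cell.
latitude 83.000° N, longitude 84.000° E.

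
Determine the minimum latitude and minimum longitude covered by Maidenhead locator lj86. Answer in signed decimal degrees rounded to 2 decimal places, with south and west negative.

6.00, 56.00

Field L=11, J=9: +11·20° lon, +9·10° lat → SW at lon 40°, lat 0°.
Square 8, 6: +8·2° lon, +6·1° lat → SW at lon 56°, lat 6°.
latitude 6.00, longitude 56.00.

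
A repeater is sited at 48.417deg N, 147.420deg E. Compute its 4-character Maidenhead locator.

QN38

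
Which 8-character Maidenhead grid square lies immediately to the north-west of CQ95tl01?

CQ95sl92

Longitude extended square 0; −1 → -1, wraps to 9, carry into subsquare.
Longitude subsquare t = 19; −1 → 18 = s.
Latitude extended square 1; +1 → 2.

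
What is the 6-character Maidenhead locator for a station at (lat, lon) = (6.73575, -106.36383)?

Add 180° to longitude and 90° to latitude: 73.6362, 96.7357.
Field: lon ⌊73.6362/20⌋ = 3 → D; lat ⌊96.7357/10⌋ = 9 → J.
Square: lon ⌊13.6362/2⌋ = 6; lat ⌊6.7357/1⌋ = 6.
Subsquare: lon ⌊1.6362/0.0833333⌋ = 19 → t; lat ⌊0.7357/0.0416667⌋ = 17 → r.

DJ66tr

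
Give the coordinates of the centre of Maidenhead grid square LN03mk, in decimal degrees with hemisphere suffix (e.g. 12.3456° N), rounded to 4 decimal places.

43.4375° N, 41.0417° E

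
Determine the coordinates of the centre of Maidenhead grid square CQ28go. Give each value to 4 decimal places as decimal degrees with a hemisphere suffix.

78.6042° N, 135.4583° W

Field C=2, Q=16: +2·20° lon, +16·10° lat → SW at lon -140°, lat 70°.
Square 2, 8: +2·2° lon, +8·1° lat → SW at lon -136°, lat 78°.
Subsquare g=6, o=14: +6·0.0833333° lon, +14·0.0416667° lat → SW at lon -135.5°, lat 78.5833°.
Cell spans 0.0833333° lon × 0.0416667° lat. Centre is SW corner plus half of each.
latitude 78.6042° N, longitude 135.4583° W.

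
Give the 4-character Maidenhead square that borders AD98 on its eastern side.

Longitude square 9; +1 → 10, wraps to 0, carry into field.
Longitude field A = 0; +1 → 1 = B.
The latitude characters are unchanged.

BD08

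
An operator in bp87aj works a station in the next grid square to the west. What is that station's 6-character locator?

BP77xj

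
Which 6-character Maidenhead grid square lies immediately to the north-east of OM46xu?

OM56av

Longitude subsquare x = 23; +1 → 24, wraps to 0 = a, carry into square.
Longitude square 4; +1 → 5.
Latitude subsquare u = 20; +1 → 21 = v.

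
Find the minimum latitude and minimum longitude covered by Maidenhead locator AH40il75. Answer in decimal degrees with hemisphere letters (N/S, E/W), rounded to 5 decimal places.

19.52083° S, 171.27500° W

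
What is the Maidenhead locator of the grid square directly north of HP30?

HP31

Latitude square 0; +1 → 1.
The longitude characters are unchanged.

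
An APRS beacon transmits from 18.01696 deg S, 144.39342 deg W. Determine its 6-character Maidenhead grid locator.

BH71tx

Add 180° to longitude and 90° to latitude: 35.6066, 71.9830.
Field: 35.6066/20 → 1 → B, 71.9830/10 → 7 → H; chars BH.
Square: 15.6066/2 → 7, 1.9830/1 → 1; chars 71.
Subsquare: 1.6066/0.0833333 → 19 → t, 0.9830/0.0416667 → 23 → x; chars tx.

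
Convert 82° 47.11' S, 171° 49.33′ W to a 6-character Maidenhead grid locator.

Offset from 180°W / 90°S: lon 8.1778°, lat 7.2148°.
Field: lon ⌊8.1778/20⌋ = 0 → A; lat ⌊7.2148/10⌋ = 0 → A.
Square: lon ⌊8.1778/2⌋ = 4; lat ⌊7.2148/1⌋ = 7.
Subsquare: lon ⌊0.1778/0.0833333⌋ = 2 → c; lat ⌊0.2148/0.0416667⌋ = 5 → f.

AA47cf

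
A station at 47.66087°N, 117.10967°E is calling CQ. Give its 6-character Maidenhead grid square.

Offset from 180°W / 90°S: lon 297.1097°, lat 137.6609°.
Field: lon ⌊297.1097/20⌋ = 14 → O; lat ⌊137.6609/10⌋ = 13 → N.
Square: lon ⌊17.1097/2⌋ = 8; lat ⌊7.6609/1⌋ = 7.
Subsquare: lon ⌊1.1097/0.0833333⌋ = 13 → n; lat ⌊0.6609/0.0416667⌋ = 15 → p.

ON87np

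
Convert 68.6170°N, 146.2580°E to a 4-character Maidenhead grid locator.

QP38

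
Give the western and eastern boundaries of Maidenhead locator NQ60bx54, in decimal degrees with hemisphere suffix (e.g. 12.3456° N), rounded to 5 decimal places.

92.12500° E, 92.13333° E

Field N=13, Q=16: +13·20° lon, +16·10° lat → SW at lon 80°, lat 70°.
Square 6, 0: +6·2° lon, +0·1° lat → SW at lon 92°, lat 70°.
Subsquare b=1, x=23: +1·0.0833333° lon, +23·0.0416667° lat → SW at lon 92.0833°, lat 70.9583°.
Extended square 5, 4: +5·0.00833333° lon, +4·0.00416667° lat → SW at lon 92.125°, lat 70.975°.
Cell spans 0.00833333° lon × 0.00416667° lat.
west 92.12500° E, east 92.13333° E.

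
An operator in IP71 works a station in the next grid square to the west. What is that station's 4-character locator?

IP61

Longitude square 7; −1 → 6.
The latitude characters are unchanged.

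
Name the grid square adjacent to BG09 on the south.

BG08

Latitude square 9; −1 → 8.
The longitude characters are unchanged.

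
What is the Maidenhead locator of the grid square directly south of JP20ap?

Latitude subsquare p = 15; −1 → 14 = o.
The longitude characters are unchanged.

JP20ao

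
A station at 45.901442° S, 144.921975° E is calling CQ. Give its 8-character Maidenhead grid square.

QE24lc03

Add 180° to longitude and 90° to latitude: 324.92197, 44.09856.
Field: lon ⌊324.92197/20⌋ = 16 → Q; lat ⌊44.09856/10⌋ = 4 → E.
Square: lon ⌊4.92197/2⌋ = 2; lat ⌊4.09856/1⌋ = 4.
Subsquare: lon ⌊0.92197/0.0833333⌋ = 11 → l; lat ⌊0.09856/0.0416667⌋ = 2 → c.
Extended square: lon ⌊0.00531/0.00833333⌋ = 0; lat ⌊0.01522/0.00416667⌋ = 3.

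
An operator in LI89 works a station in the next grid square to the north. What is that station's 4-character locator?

Latitude square 9; +1 → 10, wraps to 0, carry into field.
Latitude field I = 8; +1 → 9 = J.
The longitude characters are unchanged.

LJ80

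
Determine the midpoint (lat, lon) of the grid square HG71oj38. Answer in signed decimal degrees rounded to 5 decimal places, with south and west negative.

-28.58958, -24.80417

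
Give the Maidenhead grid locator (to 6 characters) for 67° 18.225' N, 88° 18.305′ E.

Shift to the Maidenhead origin (180°W, 90°S): lon 268.3051, lat 157.3037.
Field: 268.3051/20 → 13 → N, 157.3037/10 → 15 → P; chars NP.
Square: 8.3051/2 → 4, 7.3037/1 → 7; chars 47.
Subsquare: 0.3051/0.0833333 → 3 → d, 0.3037/0.0416667 → 7 → h; chars dh.

NP47dh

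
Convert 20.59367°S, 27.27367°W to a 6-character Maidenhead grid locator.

HG69ij

Shift to the Maidenhead origin (180°W, 90°S): lon 152.7263, lat 69.4063.
Field: 152.7263/20 → 7 → H, 69.4063/10 → 6 → G; chars HG.
Square: 12.7263/2 → 6, 9.4063/1 → 9; chars 69.
Subsquare: 0.7263/0.0833333 → 8 → i, 0.4063/0.0416667 → 9 → j; chars ij.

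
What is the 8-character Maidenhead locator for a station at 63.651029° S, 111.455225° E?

OC56ri43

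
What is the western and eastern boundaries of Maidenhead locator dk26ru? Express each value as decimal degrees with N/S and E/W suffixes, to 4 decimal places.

Field D=3, K=10: +3·20° lon, +10·10° lat → SW at lon -120°, lat 10°.
Square 2, 6: +2·2° lon, +6·1° lat → SW at lon -116°, lat 16°.
Subsquare r=17, u=20: +17·0.0833333° lon, +20·0.0416667° lat → SW at lon -114.583°, lat 16.8333°.
Cell spans 0.0833333° lon × 0.0416667° lat.
west 114.5833° W, east 114.5000° W.

114.5833° W, 114.5000° W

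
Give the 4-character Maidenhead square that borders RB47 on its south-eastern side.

RB56

Longitude square 4; +1 → 5.
Latitude square 7; −1 → 6.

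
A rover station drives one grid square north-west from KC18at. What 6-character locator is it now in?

KC08xu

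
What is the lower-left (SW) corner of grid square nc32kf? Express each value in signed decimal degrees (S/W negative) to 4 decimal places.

-67.7917, 86.8333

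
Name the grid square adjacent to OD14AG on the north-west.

Longitude subsquare a = 0; −1 → -1, wraps to 23 = x, carry into square.
Longitude square 1; −1 → 0.
Latitude subsquare g = 6; +1 → 7 = h.

OD04xh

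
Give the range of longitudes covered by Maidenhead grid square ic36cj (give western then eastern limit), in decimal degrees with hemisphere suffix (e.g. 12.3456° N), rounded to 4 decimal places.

13.8333° W, 13.7500° W

Field I=8, C=2: +8·20° lon, +2·10° lat → SW at lon -20°, lat -70°.
Square 3, 6: +3·2° lon, +6·1° lat → SW at lon -14°, lat -64°.
Subsquare c=2, j=9: +2·0.0833333° lon, +9·0.0416667° lat → SW at lon -13.8333°, lat -63.625°.
Cell spans 0.0833333° lon × 0.0416667° lat.
west 13.8333° W, east 13.7500° W.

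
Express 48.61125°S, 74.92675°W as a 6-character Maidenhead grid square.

FE21mj

Shift to the Maidenhead origin (180°W, 90°S): lon 105.0733, lat 41.3888.
Field (20°×10°, letters A–R): lon ⌊105.0733/20⌋ = 5 → F; lat ⌊41.3888/10⌋ = 4 → E.
Square (2°×1°, digits 0–9): lon ⌊5.0733/2⌋ = 2; lat ⌊1.3888/1⌋ = 1.
Subsquare (5′×2.5′, letters a–x): lon ⌊1.0733/0.0833333⌋ = 12 → m; lat ⌊0.3888/0.0416667⌋ = 9 → j.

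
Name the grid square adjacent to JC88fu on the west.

JC88eu

Longitude subsquare f = 5; −1 → 4 = e.
The latitude characters are unchanged.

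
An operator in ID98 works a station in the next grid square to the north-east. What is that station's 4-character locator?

JD09

Longitude square 9; +1 → 10, wraps to 0, carry into field.
Longitude field I = 8; +1 → 9 = J.
Latitude square 8; +1 → 9.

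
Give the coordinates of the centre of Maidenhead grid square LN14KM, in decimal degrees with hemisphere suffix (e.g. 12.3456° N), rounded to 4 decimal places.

Field L=11, N=13: +11·20° lon, +13·10° lat → SW at lon 40°, lat 40°.
Square 1, 4: +1·2° lon, +4·1° lat → SW at lon 42°, lat 44°.
Subsquare k=10, m=12: +10·0.0833333° lon, +12·0.0416667° lat → SW at lon 42.8333°, lat 44.5°.
Cell spans 0.0833333° lon × 0.0416667° lat. Centre is SW corner plus half of each.
latitude 44.5208° N, longitude 42.8750° E.

44.5208° N, 42.8750° E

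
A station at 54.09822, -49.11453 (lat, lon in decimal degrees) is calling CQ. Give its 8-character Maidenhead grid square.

GO54kc63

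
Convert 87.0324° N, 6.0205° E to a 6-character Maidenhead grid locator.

Add 180° to longitude and 90° to latitude: 186.0205, 177.0324.
Field: 186.0205/20 → 9 → J, 177.0324/10 → 17 → R; chars JR.
Square: 6.0205/2 → 3, 7.0324/1 → 7; chars 37.
Subsquare: 0.0205/0.0833333 → 0 → a, 0.0324/0.0416667 → 0 → a; chars aa.

JR37aa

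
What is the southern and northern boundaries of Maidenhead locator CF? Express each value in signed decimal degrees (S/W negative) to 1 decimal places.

-40.0, -30.0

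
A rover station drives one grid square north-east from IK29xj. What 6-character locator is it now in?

IK39ak

Longitude subsquare x = 23; +1 → 24, wraps to 0 = a, carry into square.
Longitude square 2; +1 → 3.
Latitude subsquare j = 9; +1 → 10 = k.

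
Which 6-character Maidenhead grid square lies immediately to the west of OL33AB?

OL23xb

Longitude subsquare a = 0; −1 → -1, wraps to 23 = x, carry into square.
Longitude square 3; −1 → 2.
The latitude characters are unchanged.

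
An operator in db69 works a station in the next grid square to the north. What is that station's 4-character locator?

DC60

Latitude square 9; +1 → 10, wraps to 0, carry into field.
Latitude field B = 1; +1 → 2 = C.
The longitude characters are unchanged.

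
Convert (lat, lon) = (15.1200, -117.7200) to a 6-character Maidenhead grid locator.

Shift to the Maidenhead origin (180°W, 90°S): lon 62.2800, lat 105.1200.
Field (20°×10°, letters A–R): lon ⌊62.2800/20⌋ = 3 → D; lat ⌊105.1200/10⌋ = 10 → K.
Square (2°×1°, digits 0–9): lon ⌊2.2800/2⌋ = 1; lat ⌊5.1200/1⌋ = 5.
Subsquare (5′×2.5′, letters a–x): lon ⌊0.2800/0.0833333⌋ = 3 → d; lat ⌊0.1200/0.0416667⌋ = 2 → c.

DK15dc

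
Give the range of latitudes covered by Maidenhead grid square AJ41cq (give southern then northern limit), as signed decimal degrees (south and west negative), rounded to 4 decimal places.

1.6667, 1.7083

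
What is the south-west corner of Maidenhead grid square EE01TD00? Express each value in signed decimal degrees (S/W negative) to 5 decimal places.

-48.87500, -98.41667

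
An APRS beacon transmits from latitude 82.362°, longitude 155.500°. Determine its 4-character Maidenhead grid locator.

Add 180° to longitude and 90° to latitude: 335.50, 172.36.
Field (20°×10°, letters A–R): lon ⌊335.50/20⌋ = 16 → Q; lat ⌊172.36/10⌋ = 17 → R.
Square (2°×1°, digits 0–9): lon ⌊15.50/2⌋ = 7; lat ⌊2.36/1⌋ = 2.

QR72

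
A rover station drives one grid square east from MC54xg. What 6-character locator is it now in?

Longitude subsquare x = 23; +1 → 24, wraps to 0 = a, carry into square.
Longitude square 5; +1 → 6.
The latitude characters are unchanged.

MC64ag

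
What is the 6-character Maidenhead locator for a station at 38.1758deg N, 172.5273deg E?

Add 180° to longitude and 90° to latitude: 352.5273, 128.1758.
Field: 352.5273/20 → 17 → R, 128.1758/10 → 12 → M; chars RM.
Square: 12.5273/2 → 6, 8.1758/1 → 8; chars 68.
Subsquare: 0.5273/0.0833333 → 6 → g, 0.1758/0.0416667 → 4 → e; chars ge.

RM68ge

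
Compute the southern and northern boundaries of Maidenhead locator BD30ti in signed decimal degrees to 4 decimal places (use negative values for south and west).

-59.6667, -59.6250

Field B=1, D=3: +1·20° lon, +3·10° lat → SW at lon -160°, lat -60°.
Square 3, 0: +3·2° lon, +0·1° lat → SW at lon -154°, lat -60°.
Subsquare t=19, i=8: +19·0.0833333° lon, +8·0.0416667° lat → SW at lon -152.417°, lat -59.6667°.
Cell spans 0.0833333° lon × 0.0416667° lat.
south -59.6667, north -59.6250.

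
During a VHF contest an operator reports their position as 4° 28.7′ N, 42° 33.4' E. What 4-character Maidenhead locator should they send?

LJ14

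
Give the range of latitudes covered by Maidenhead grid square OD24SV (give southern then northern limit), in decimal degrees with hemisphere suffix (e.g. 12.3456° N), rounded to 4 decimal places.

55.1250° S, 55.0833° S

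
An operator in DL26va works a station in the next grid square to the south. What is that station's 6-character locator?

DL25vx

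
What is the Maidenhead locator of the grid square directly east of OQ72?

Longitude square 7; +1 → 8.
The latitude characters are unchanged.

OQ82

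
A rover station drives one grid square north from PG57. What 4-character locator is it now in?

PG58

Latitude square 7; +1 → 8.
The longitude characters are unchanged.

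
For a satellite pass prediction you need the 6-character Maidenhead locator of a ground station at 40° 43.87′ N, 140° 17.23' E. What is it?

Offset from 180°W / 90°S: lon 320.2872°, lat 130.7312°.
Field: lon ⌊320.2872/20⌋ = 16 → Q; lat ⌊130.7312/10⌋ = 13 → N.
Square: lon ⌊0.2872/2⌋ = 0; lat ⌊0.7312/1⌋ = 0.
Subsquare: lon ⌊0.2872/0.0833333⌋ = 3 → d; lat ⌊0.7312/0.0416667⌋ = 17 → r.

QN00dr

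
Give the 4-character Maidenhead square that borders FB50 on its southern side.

Latitude square 0; −1 → -1, wraps to 9, carry into field.
Latitude field B = 1; −1 → 0 = A.
The longitude characters are unchanged.

FA59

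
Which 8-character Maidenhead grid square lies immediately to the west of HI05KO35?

HI05ko25

Longitude extended square 3; −1 → 2.
The latitude characters are unchanged.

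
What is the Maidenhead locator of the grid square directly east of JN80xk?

JN90ak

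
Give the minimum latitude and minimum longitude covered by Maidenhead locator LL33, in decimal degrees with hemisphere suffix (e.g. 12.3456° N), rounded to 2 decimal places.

23.00° N, 46.00° E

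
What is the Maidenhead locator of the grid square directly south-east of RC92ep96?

Longitude extended square 9; +1 → 10, wraps to 0, carry into subsquare.
Longitude subsquare e = 4; +1 → 5 = f.
Latitude extended square 6; −1 → 5.

RC92fp05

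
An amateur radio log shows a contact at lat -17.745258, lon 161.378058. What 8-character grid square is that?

RH02qg51

Add 180° to longitude and 90° to latitude: 341.37806, 72.25474.
Field (20°×10°, letters A–R): 341.37806/20 → 17 → R, 72.25474/10 → 7 → H; chars RH.
Square (2°×1°, digits 0–9): 1.37806/2 → 0, 2.25474/1 → 2; chars 02.
Subsquare (5′×2.5′, letters a–x): 1.37806/0.0833333 → 16 → q, 0.25474/0.0416667 → 6 → g; chars qg.
Extended square (30″×15″, digits 0–9): 0.04472/0.00833333 → 5, 0.00474/0.00416667 → 1; chars 51.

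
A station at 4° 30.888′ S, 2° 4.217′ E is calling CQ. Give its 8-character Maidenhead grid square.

Add 180° to longitude and 90° to latitude: 182.07028, 85.48520.
Field: 182.07028/20 → 9 → J, 85.48520/10 → 8 → I; chars JI.
Square: 2.07028/2 → 1, 5.48520/1 → 5; chars 15.
Subsquare: 0.07028/0.0833333 → 0 → a, 0.48520/0.0416667 → 11 → l; chars al.
Extended square: 0.07028/0.00833333 → 8, 0.02687/0.00416667 → 6; chars 86.

JI15al86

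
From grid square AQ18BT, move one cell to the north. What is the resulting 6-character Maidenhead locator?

AQ18bu

Latitude subsquare t = 19; +1 → 20 = u.
The longitude characters are unchanged.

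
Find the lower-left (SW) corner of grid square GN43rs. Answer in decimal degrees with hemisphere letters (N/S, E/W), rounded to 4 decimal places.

Field G=6, N=13: +6·20° lon, +13·10° lat → SW at lon -60°, lat 40°.
Square 4, 3: +4·2° lon, +3·1° lat → SW at lon -52°, lat 43°.
Subsquare r=17, s=18: +17·0.0833333° lon, +18·0.0416667° lat → SW at lon -50.5833°, lat 43.75°.
latitude 43.7500° N, longitude 50.5833° W.

43.7500° N, 50.5833° W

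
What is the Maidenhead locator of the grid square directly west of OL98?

OL88

Longitude square 9; −1 → 8.
The latitude characters are unchanged.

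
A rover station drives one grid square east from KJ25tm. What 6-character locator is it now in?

Longitude subsquare t = 19; +1 → 20 = u.
The latitude characters are unchanged.

KJ25um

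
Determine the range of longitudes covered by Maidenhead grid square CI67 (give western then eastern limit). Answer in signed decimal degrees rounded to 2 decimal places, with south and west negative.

Field C=2, I=8: +2·20° lon, +8·10° lat → SW at lon -140°, lat -10°.
Square 6, 7: +6·2° lon, +7·1° lat → SW at lon -128°, lat -3°.
Cell spans 2° lon × 1° lat.
west -128.00, east -126.00.

-128.00, -126.00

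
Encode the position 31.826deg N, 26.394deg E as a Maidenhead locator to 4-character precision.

KM31

Shift to the Maidenhead origin (180°W, 90°S): lon 206.39, lat 121.83.
Field: lon ⌊206.39/20⌋ = 10 → K; lat ⌊121.83/10⌋ = 12 → M.
Square: lon ⌊6.39/2⌋ = 3; lat ⌊1.83/1⌋ = 1.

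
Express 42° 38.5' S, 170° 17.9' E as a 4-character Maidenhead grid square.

RE57

Offset from 180°W / 90°S: lon 350.30°, lat 47.36°.
Field (20°×10°, letters A–R): 350.30/20 → 17 → R, 47.36/10 → 4 → E; chars RE.
Square (2°×1°, digits 0–9): 10.30/2 → 5, 7.36/1 → 7; chars 57.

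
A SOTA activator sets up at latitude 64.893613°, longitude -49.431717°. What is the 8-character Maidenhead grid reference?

GP54gv84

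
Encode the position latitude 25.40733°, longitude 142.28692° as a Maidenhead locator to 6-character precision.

Shift to the Maidenhead origin (180°W, 90°S): lon 322.2869, lat 115.4073.
Field: lon ⌊322.2869/20⌋ = 16 → Q; lat ⌊115.4073/10⌋ = 11 → L.
Square: lon ⌊2.2869/2⌋ = 1; lat ⌊5.4073/1⌋ = 5.
Subsquare: lon ⌊0.2869/0.0833333⌋ = 3 → d; lat ⌊0.4073/0.0416667⌋ = 9 → j.

QL15dj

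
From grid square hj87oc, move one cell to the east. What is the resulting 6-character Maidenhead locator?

HJ87pc

Longitude subsquare o = 14; +1 → 15 = p.
The latitude characters are unchanged.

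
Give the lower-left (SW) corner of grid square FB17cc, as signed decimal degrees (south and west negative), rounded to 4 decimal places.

Field F=5, B=1: +5·20° lon, +1·10° lat → SW at lon -80°, lat -80°.
Square 1, 7: +1·2° lon, +7·1° lat → SW at lon -78°, lat -73°.
Subsquare c=2, c=2: +2·0.0833333° lon, +2·0.0416667° lat → SW at lon -77.8333°, lat -72.9167°.
latitude -72.9167, longitude -77.8333.

-72.9167, -77.8333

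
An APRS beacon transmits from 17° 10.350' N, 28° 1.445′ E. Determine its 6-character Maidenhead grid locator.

KK47ae

Shift to the Maidenhead origin (180°W, 90°S): lon 208.0241, lat 107.1725.
Field: 208.0241/20 → 10 → K, 107.1725/10 → 10 → K; chars KK.
Square: 8.0241/2 → 4, 7.1725/1 → 7; chars 47.
Subsquare: 0.0241/0.0833333 → 0 → a, 0.1725/0.0416667 → 4 → e; chars ae.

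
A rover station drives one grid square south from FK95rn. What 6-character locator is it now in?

FK95rm

Latitude subsquare n = 13; −1 → 12 = m.
The longitude characters are unchanged.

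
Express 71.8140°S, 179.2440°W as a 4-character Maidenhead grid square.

AB08

Add 180° to longitude and 90° to latitude: 0.76, 18.19.
Field: lon ⌊0.76/20⌋ = 0 → A; lat ⌊18.19/10⌋ = 1 → B.
Square: lon ⌊0.76/2⌋ = 0; lat ⌊8.19/1⌋ = 8.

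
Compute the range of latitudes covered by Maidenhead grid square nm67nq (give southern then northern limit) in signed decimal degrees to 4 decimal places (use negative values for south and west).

37.6667, 37.7083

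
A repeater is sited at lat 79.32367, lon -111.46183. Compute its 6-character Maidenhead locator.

DQ49gh

Offset from 180°W / 90°S: lon 68.5382°, lat 169.3237°.
Field: 68.5382/20 → 3 → D, 169.3237/10 → 16 → Q; chars DQ.
Square: 8.5382/2 → 4, 9.3237/1 → 9; chars 49.
Subsquare: 0.5382/0.0833333 → 6 → g, 0.3237/0.0416667 → 7 → h; chars gh.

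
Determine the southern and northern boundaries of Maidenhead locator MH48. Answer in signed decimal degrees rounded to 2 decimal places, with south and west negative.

Field M=12, H=7: +12·20° lon, +7·10° lat → SW at lon 60°, lat -20°.
Square 4, 8: +4·2° lon, +8·1° lat → SW at lon 68°, lat -12°.
Cell spans 2° lon × 1° lat.
south -12.00, north -11.00.

-12.00, -11.00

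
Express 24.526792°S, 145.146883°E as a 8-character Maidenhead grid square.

Shift to the Maidenhead origin (180°W, 90°S): lon 325.14688, lat 65.47321.
Field (20°×10°, letters A–R): 325.14688/20 → 16 → Q, 65.47321/10 → 6 → G; chars QG.
Square (2°×1°, digits 0–9): 5.14688/2 → 2, 5.47321/1 → 5; chars 25.
Subsquare (5′×2.5′, letters a–x): 1.14688/0.0833333 → 13 → n, 0.47321/0.0416667 → 11 → l; chars nl.
Extended square (30″×15″, digits 0–9): 0.06355/0.00833333 → 7, 0.01487/0.00416667 → 3; chars 73.

QG25nl73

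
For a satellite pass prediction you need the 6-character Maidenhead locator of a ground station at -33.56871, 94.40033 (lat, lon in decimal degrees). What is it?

Shift to the Maidenhead origin (180°W, 90°S): lon 274.4003, lat 56.4313.
Field: lon ⌊274.4003/20⌋ = 13 → N; lat ⌊56.4313/10⌋ = 5 → F.
Square: lon ⌊14.4003/2⌋ = 7; lat ⌊6.4313/1⌋ = 6.
Subsquare: lon ⌊0.4003/0.0833333⌋ = 4 → e; lat ⌊0.4313/0.0416667⌋ = 10 → k.

NF76ek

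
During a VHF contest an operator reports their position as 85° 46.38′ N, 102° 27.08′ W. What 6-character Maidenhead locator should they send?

Add 180° to longitude and 90° to latitude: 77.5487, 175.7730.
Field: lon ⌊77.5487/20⌋ = 3 → D; lat ⌊175.7730/10⌋ = 17 → R.
Square: lon ⌊17.5487/2⌋ = 8; lat ⌊5.7730/1⌋ = 5.
Subsquare: lon ⌊1.5487/0.0833333⌋ = 18 → s; lat ⌊0.7730/0.0416667⌋ = 18 → s.

DR85ss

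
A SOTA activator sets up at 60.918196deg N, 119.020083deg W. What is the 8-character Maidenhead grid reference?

Add 180° to longitude and 90° to latitude: 60.97992, 150.91820.
Field: lon ⌊60.97992/20⌋ = 3 → D; lat ⌊150.91820/10⌋ = 15 → P.
Square: lon ⌊0.97992/2⌋ = 0; lat ⌊0.91820/1⌋ = 0.
Subsquare: lon ⌊0.97992/0.0833333⌋ = 11 → l; lat ⌊0.91820/0.0416667⌋ = 22 → w.
Extended square: lon ⌊0.06325/0.00833333⌋ = 7; lat ⌊0.00153/0.00416667⌋ = 0.

DP00lw70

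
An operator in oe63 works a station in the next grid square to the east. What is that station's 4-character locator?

OE73

Longitude square 6; +1 → 7.
The latitude characters are unchanged.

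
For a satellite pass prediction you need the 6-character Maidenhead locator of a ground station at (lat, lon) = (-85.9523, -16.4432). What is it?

IA14sb

Offset from 180°W / 90°S: lon 163.5568°, lat 4.0477°.
Field: lon ⌊163.5568/20⌋ = 8 → I; lat ⌊4.0477/10⌋ = 0 → A.
Square: lon ⌊3.5568/2⌋ = 1; lat ⌊4.0477/1⌋ = 4.
Subsquare: lon ⌊1.5568/0.0833333⌋ = 18 → s; lat ⌊0.0477/0.0416667⌋ = 1 → b.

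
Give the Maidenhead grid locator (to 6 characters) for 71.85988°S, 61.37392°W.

FB98hd

Shift to the Maidenhead origin (180°W, 90°S): lon 118.6261, lat 18.1401.
Field: 118.6261/20 → 5 → F, 18.1401/10 → 1 → B; chars FB.
Square: 18.6261/2 → 9, 8.1401/1 → 8; chars 98.
Subsquare: 0.6261/0.0833333 → 7 → h, 0.1401/0.0416667 → 3 → d; chars hd.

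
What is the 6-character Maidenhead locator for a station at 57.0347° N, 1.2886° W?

Shift to the Maidenhead origin (180°W, 90°S): lon 178.7114, lat 147.0347.
Field: lon ⌊178.7114/20⌋ = 8 → I; lat ⌊147.0347/10⌋ = 14 → O.
Square: lon ⌊18.7114/2⌋ = 9; lat ⌊7.0347/1⌋ = 7.
Subsquare: lon ⌊0.7114/0.0833333⌋ = 8 → i; lat ⌊0.0347/0.0416667⌋ = 0 → a.

IO97ia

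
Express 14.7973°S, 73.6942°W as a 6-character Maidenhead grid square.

FH35de

Shift to the Maidenhead origin (180°W, 90°S): lon 106.3058, lat 75.2027.
Field: 106.3058/20 → 5 → F, 75.2027/10 → 7 → H; chars FH.
Square: 6.3058/2 → 3, 5.2027/1 → 5; chars 35.
Subsquare: 0.3058/0.0833333 → 3 → d, 0.2027/0.0416667 → 4 → e; chars de.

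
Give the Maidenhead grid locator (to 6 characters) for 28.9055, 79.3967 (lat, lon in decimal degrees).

ML98qv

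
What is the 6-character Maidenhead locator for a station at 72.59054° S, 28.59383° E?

Shift to the Maidenhead origin (180°W, 90°S): lon 208.5938, lat 17.4095.
Field: 208.5938/20 → 10 → K, 17.4095/10 → 1 → B; chars KB.
Square: 8.5938/2 → 4, 7.4095/1 → 7; chars 47.
Subsquare: 0.5938/0.0833333 → 7 → h, 0.4095/0.0416667 → 9 → j; chars hj.

KB47hj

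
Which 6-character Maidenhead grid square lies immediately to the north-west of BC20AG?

BC10xh

Longitude subsquare a = 0; −1 → -1, wraps to 23 = x, carry into square.
Longitude square 2; −1 → 1.
Latitude subsquare g = 6; +1 → 7 = h.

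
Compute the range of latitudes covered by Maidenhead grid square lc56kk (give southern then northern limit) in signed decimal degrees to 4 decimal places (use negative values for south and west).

Field L=11, C=2: +11·20° lon, +2·10° lat → SW at lon 40°, lat -70°.
Square 5, 6: +5·2° lon, +6·1° lat → SW at lon 50°, lat -64°.
Subsquare k=10, k=10: +10·0.0833333° lon, +10·0.0416667° lat → SW at lon 50.8333°, lat -63.5833°.
Cell spans 0.0833333° lon × 0.0416667° lat.
south -63.5833, north -63.5417.

-63.5833, -63.5417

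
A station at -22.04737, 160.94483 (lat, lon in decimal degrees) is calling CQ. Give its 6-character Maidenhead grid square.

RG07lw

Offset from 180°W / 90°S: lon 340.9448°, lat 67.9526°.
Field: 340.9448/20 → 17 → R, 67.9526/10 → 6 → G; chars RG.
Square: 0.9448/2 → 0, 7.9526/1 → 7; chars 07.
Subsquare: 0.9448/0.0833333 → 11 → l, 0.9526/0.0416667 → 22 → w; chars lw.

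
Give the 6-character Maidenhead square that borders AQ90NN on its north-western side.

Longitude subsquare n = 13; −1 → 12 = m.
Latitude subsquare n = 13; +1 → 14 = o.

AQ90mo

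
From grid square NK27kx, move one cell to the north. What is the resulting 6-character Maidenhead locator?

Latitude subsquare x = 23; +1 → 24, wraps to 0 = a, carry into square.
Latitude square 7; +1 → 8.
The longitude characters are unchanged.

NK28ka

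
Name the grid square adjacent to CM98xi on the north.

CM98xj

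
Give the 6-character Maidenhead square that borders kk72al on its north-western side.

KK62xm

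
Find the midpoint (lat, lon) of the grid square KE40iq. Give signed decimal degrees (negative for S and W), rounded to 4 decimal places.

-49.3125, 28.7083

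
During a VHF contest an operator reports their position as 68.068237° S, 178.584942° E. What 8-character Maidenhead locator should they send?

Add 180° to longitude and 90° to latitude: 358.58494, 21.93176.
Field (20°×10°, letters A–R): lon ⌊358.58494/20⌋ = 17 → R; lat ⌊21.93176/10⌋ = 2 → C.
Square (2°×1°, digits 0–9): lon ⌊18.58494/2⌋ = 9; lat ⌊1.93176/1⌋ = 1.
Subsquare (5′×2.5′, letters a–x): lon ⌊0.58494/0.0833333⌋ = 7 → h; lat ⌊0.93176/0.0416667⌋ = 22 → w.
Extended square (30″×15″, digits 0–9): lon ⌊0.00161/0.00833333⌋ = 0; lat ⌊0.01510/0.00416667⌋ = 3.

RC91hw03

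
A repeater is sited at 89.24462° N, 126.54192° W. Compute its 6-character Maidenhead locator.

CR69rf

Add 180° to longitude and 90° to latitude: 53.4581, 179.2446.
Field (20°×10°, letters A–R): 53.4581/20 → 2 → C, 179.2446/10 → 17 → R; chars CR.
Square (2°×1°, digits 0–9): 13.4581/2 → 6, 9.2446/1 → 9; chars 69.
Subsquare (5′×2.5′, letters a–x): 1.4581/0.0833333 → 17 → r, 0.2446/0.0416667 → 5 → f; chars rf.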